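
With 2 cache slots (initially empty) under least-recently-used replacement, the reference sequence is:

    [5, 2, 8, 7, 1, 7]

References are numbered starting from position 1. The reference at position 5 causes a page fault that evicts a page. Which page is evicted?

pos 1: 5 → fault, frames (5)
pos 2: 2 → fault, frames (5 2)
pos 3: 8 → fault, evict 5, frames (2 8)
pos 4: 7 → fault, evict 2, frames (8 7)
pos 5: 1 → fault, evict 8, frames (7 1)
At position 5, page 8 is evicted.

8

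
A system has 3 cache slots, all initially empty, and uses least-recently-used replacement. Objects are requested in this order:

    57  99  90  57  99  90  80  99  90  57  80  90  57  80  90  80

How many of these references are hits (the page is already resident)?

10

57: miss, frames {57}
99: miss, frames {57,99}
90: miss, frames {57,99,90}
57: hit
99: hit
90: hit
80: miss, evict 57, frames {99,90,80}
99: hit
90: hit
57: miss, evict 80, frames {99,90,57}
80: miss, evict 99, frames {90,57,80}
90: hit
57: hit
80: hit
90: hit
80: hit
Hits: 10.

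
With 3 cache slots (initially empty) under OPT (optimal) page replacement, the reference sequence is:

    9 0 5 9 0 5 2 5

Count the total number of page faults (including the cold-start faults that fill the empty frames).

9: fault, frames (9)
0: fault, frames (9 0)
5: fault, frames (9 0 5)
9: hit
0: hit
5: hit
2: fault, evict 0, frames (9 5 2)
5: hit
Page faults: 4.

4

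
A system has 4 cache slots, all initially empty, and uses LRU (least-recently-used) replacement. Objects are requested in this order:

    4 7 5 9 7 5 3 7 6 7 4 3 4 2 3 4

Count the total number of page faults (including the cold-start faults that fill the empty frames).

4 -> fault, frames [4]
7 -> fault, frames [4, 7]
5 -> fault, frames [4, 7, 5]
9 -> fault, frames [4, 7, 5, 9]
7 -> hit
5 -> hit
3 -> fault, evict 4, frames [9, 7, 5, 3]
7 -> hit
6 -> fault, evict 9, frames [5, 3, 7, 6]
7 -> hit
4 -> fault, evict 5, frames [3, 6, 7, 4]
3 -> hit
4 -> hit
2 -> fault, evict 6, frames [7, 3, 4, 2]
3 -> hit
4 -> hit
Page faults: 8.

8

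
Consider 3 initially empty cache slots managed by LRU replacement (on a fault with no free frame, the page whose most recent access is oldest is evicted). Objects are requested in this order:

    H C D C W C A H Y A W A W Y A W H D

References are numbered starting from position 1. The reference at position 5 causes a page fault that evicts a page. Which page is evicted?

H

pos 1: H: fault, frames [H]
pos 2: C: fault, frames [H, C]
pos 3: D: fault, frames [H, C, D]
pos 4: C: hit
pos 5: W: fault, evict H, frames [D, C, W]
At position 5, page H is evicted.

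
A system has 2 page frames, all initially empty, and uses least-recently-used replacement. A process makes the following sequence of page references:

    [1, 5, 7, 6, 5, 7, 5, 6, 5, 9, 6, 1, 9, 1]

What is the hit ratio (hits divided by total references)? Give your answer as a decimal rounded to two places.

0.21

1 -> miss, frames (1)
5 -> miss, frames (1 5)
7 -> miss, evict 1, frames (5 7)
6 -> miss, evict 5, frames (7 6)
5 -> miss, evict 7, frames (6 5)
7 -> miss, evict 6, frames (5 7)
5 -> hit
6 -> miss, evict 7, frames (5 6)
5 -> hit
9 -> miss, evict 6, frames (5 9)
6 -> miss, evict 5, frames (9 6)
1 -> miss, evict 9, frames (6 1)
9 -> miss, evict 6, frames (1 9)
1 -> hit
Hits: 3 of 14 references → 3/14 = 0.2143.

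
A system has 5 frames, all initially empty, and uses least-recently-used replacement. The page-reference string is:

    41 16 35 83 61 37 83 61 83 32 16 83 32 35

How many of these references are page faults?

9

41 -> fault, frames {41}
16 -> fault, frames {41,16}
35 -> fault, frames {41,16,35}
83 -> fault, frames {41,16,35,83}
61 -> fault, frames {41,16,35,83,61}
37 -> fault, evict 41, frames {16,35,83,61,37}
83 -> hit
61 -> hit
83 -> hit
32 -> fault, evict 16, frames {35,37,61,83,32}
16 -> fault, evict 35, frames {37,61,83,32,16}
83 -> hit
32 -> hit
35 -> fault, evict 37, frames {61,16,83,32,35}
Page faults: 9.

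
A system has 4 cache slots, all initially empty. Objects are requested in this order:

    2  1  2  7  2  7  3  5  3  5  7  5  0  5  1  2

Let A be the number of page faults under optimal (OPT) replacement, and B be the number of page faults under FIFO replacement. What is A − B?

Under OPT: F F . F . . F F . . . . F . . F → 7 faults.
Under FIFO: F F . F . . F F . . . . F . F F → 8 faults.
A − B = 7 − 8 = -1.

-1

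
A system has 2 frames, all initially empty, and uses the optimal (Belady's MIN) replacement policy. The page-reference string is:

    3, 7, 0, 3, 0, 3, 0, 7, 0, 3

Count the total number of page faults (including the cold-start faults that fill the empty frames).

5

3 -> fault, frames {3}
7 -> fault, frames {3,7}
0 -> fault, evict 7, frames {3,0}
3 -> hit
0 -> hit
3 -> hit
0 -> hit
7 -> fault, evict 3, frames {0,7}
0 -> hit
3 -> fault, evict 7, frames {0,3}
Page faults: 5.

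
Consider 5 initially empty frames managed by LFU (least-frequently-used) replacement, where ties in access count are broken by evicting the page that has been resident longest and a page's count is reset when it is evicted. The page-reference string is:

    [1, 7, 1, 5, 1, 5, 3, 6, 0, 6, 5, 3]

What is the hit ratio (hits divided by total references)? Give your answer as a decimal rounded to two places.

1: miss, frames {1}
7: miss, frames {1,7}
1: hit
5: miss, frames {1,7,5}
1: hit
5: hit
3: miss, frames {1,7,5,3}
6: miss, frames {1,7,5,3,6}
0: miss, evict 7, frames {1,5,3,6,0}
6: hit
5: hit
3: hit
Hits: 6 of 12 references → 6/12 = 0.5000.

0.50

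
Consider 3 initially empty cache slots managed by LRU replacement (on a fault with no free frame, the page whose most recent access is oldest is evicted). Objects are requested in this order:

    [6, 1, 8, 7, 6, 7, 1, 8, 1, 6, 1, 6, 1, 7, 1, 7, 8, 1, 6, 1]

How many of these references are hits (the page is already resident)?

9

6 → fault, frames [6]
1 → fault, frames [6, 1]
8 → fault, frames [6, 1, 8]
7 → fault, evict 6, frames [1, 8, 7]
6 → fault, evict 1, frames [8, 7, 6]
7 → hit
1 → fault, evict 8, frames [6, 7, 1]
8 → fault, evict 6, frames [7, 1, 8]
1 → hit
6 → fault, evict 7, frames [8, 1, 6]
1 → hit
6 → hit
1 → hit
7 → fault, evict 8, frames [6, 1, 7]
1 → hit
7 → hit
8 → fault, evict 6, frames [1, 7, 8]
1 → hit
6 → fault, evict 7, frames [8, 1, 6]
1 → hit
Hits: 9.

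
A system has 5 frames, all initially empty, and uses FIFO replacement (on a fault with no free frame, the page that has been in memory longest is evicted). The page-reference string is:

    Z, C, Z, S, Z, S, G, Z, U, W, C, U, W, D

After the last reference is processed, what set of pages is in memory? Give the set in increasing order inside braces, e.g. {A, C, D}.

{D, G, S, U, W}

Z → miss, frames (Z)
C → miss, frames (Z C)
Z → hit
S → miss, frames (Z C S)
Z → hit
S → hit
G → miss, frames (Z C S G)
Z → hit
U → miss, frames (Z C S G U)
W → miss, evict Z, frames (C S G U W)
C → hit
U → hit
W → hit
D → miss, evict C, frames (S G U W D)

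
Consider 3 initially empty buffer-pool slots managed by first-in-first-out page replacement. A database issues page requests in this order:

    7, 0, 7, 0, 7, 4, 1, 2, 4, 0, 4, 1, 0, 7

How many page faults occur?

7 → fault, frames {7}
0 → fault, frames {7,0}
7 → hit
0 → hit
7 → hit
4 → fault, frames {7,0,4}
1 → fault, evict 7, frames {0,4,1}
2 → fault, evict 0, frames {4,1,2}
4 → hit
0 → fault, evict 4, frames {1,2,0}
4 → fault, evict 1, frames {2,0,4}
1 → fault, evict 2, frames {0,4,1}
0 → hit
7 → fault, evict 0, frames {4,1,7}
Page faults: 9.

9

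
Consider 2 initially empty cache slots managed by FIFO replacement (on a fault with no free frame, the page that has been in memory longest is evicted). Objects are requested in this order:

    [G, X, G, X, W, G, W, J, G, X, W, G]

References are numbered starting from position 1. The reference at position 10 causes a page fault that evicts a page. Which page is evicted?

pos 1: G -> fault, frames {G}
pos 2: X -> fault, frames {G,X}
pos 3: G -> hit
pos 4: X -> hit
pos 5: W -> fault, evict G, frames {X,W}
pos 6: G -> fault, evict X, frames {W,G}
pos 7: W -> hit
pos 8: J -> fault, evict W, frames {G,J}
pos 9: G -> hit
pos 10: X -> fault, evict G, frames {J,X}
At position 10, page G is evicted.

G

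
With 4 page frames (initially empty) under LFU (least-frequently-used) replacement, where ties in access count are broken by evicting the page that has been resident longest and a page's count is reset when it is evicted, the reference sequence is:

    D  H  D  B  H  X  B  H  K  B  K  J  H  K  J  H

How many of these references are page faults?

6

D → miss, frames (D)
H → miss, frames (D H)
D → hit
B → miss, frames (D H B)
H → hit
X → miss, frames (D H B X)
B → hit
H → hit
K → miss, evict X, frames (D H B K)
B → hit
K → hit
J → miss, evict D, frames (H B K J)
H → hit
K → hit
J → hit
H → hit
Page faults: 6.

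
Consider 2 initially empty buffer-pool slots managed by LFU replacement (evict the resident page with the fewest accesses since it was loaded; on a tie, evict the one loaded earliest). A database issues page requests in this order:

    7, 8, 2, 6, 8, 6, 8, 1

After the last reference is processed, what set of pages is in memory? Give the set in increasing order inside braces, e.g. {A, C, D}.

{1, 8}

7: miss, frames [7]
8: miss, frames [7, 8]
2: miss, evict 7, frames [8, 2]
6: miss, evict 8, frames [2, 6]
8: miss, evict 2, frames [6, 8]
6: hit
8: hit
1: miss, evict 6, frames [8, 1]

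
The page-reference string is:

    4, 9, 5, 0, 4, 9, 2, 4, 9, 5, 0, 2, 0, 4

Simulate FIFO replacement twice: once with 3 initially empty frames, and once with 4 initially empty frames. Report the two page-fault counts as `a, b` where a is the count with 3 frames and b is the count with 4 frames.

10, 11

3 frames: F F F F F F F . . F F . . F → 10 faults.
4 frames: F F F F . . F F F F F F . F → 11 faults.
11 > 10: adding a frame increased faults — Belady's anomaly.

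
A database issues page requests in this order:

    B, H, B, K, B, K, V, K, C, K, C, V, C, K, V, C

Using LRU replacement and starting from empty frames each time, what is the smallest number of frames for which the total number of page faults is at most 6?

3

f=1: 16 faults
f=2: 9 faults
f=3: 5 faults
f=4: 5 faults
f=5: 5 faults
Smallest f with faults ≤ 6 is 3.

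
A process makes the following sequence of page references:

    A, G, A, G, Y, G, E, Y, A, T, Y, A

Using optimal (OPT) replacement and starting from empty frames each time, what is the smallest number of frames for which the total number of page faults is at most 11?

2

f=1: 12 faults
f=2: 7 faults
f=3: 5 faults
f=4: 5 faults
f=5: 5 faults
Smallest f with faults ≤ 11 is 2.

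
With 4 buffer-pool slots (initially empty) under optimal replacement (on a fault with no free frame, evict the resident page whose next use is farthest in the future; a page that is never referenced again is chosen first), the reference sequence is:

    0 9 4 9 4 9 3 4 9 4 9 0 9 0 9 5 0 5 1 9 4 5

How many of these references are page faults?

6

0 -> fault, frames {0}
9 -> fault, frames {0,9}
4 -> fault, frames {0,9,4}
9 -> hit
4 -> hit
9 -> hit
3 -> fault, frames {0,9,4,3}
4 -> hit
9 -> hit
4 -> hit
9 -> hit
0 -> hit
9 -> hit
0 -> hit
9 -> hit
5 -> fault, evict 3, frames {0,9,4,5}
0 -> hit
5 -> hit
1 -> fault, evict 0, frames {9,4,5,1}
9 -> hit
4 -> hit
5 -> hit
Page faults: 6.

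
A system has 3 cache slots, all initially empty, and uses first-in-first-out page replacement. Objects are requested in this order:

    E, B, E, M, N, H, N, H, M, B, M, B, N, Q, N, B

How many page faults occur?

E → fault, frames {E}
B → fault, frames {E,B}
E → hit
M → fault, frames {E,B,M}
N → fault, evict E, frames {B,M,N}
H → fault, evict B, frames {M,N,H}
N → hit
H → hit
M → hit
B → fault, evict M, frames {N,H,B}
M → fault, evict N, frames {H,B,M}
B → hit
N → fault, evict H, frames {B,M,N}
Q → fault, evict B, frames {M,N,Q}
N → hit
B → fault, evict M, frames {N,Q,B}
Page faults: 10.

10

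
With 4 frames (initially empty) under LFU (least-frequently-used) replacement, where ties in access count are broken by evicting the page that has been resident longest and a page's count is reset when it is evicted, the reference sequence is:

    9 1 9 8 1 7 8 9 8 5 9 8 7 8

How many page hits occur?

9 → fault, frames [9]
1 → fault, frames [9, 1]
9 → hit
8 → fault, frames [9, 1, 8]
1 → hit
7 → fault, frames [9, 1, 8, 7]
8 → hit
9 → hit
8 → hit
5 → fault, evict 7, frames [9, 1, 8, 5]
9 → hit
8 → hit
7 → fault, evict 5, frames [9, 1, 8, 7]
8 → hit
Hits: 8.

8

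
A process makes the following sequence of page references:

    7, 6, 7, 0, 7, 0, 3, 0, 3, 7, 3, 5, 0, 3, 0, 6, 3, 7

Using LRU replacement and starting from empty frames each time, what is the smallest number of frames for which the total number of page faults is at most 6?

f=1: 18 faults
f=2: 11 faults
f=3: 8 faults
f=4: 7 faults
f=5: 5 faults
Smallest f with faults ≤ 6 is 5.

5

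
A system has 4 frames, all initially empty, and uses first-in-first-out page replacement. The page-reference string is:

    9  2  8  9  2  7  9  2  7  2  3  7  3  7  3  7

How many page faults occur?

5

9 → miss, frames (9)
2 → miss, frames (9 2)
8 → miss, frames (9 2 8)
9 → hit
2 → hit
7 → miss, frames (9 2 8 7)
9 → hit
2 → hit
7 → hit
2 → hit
3 → miss, evict 9, frames (2 8 7 3)
7 → hit
3 → hit
7 → hit
3 → hit
7 → hit
Page faults: 5.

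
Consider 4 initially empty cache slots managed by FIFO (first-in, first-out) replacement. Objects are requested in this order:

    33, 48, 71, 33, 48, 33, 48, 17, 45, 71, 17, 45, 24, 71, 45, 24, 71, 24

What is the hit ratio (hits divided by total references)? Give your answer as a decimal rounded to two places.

0.67

33 -> miss, frames {33}
48 -> miss, frames {33,48}
71 -> miss, frames {33,48,71}
33 -> hit
48 -> hit
33 -> hit
48 -> hit
17 -> miss, frames {33,48,71,17}
45 -> miss, evict 33, frames {48,71,17,45}
71 -> hit
17 -> hit
45 -> hit
24 -> miss, evict 48, frames {71,17,45,24}
71 -> hit
45 -> hit
24 -> hit
71 -> hit
24 -> hit
Hits: 12 of 18 references → 12/18 = 0.6667.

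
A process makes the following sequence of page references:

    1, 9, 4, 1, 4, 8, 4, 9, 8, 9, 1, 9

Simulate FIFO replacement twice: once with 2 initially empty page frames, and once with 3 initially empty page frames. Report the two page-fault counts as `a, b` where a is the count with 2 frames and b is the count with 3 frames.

10, 6

2 frames: F F F F . F F F F . F F → 10 faults.
3 frames: F F F . . F . . . . F F → 6 faults.
6 < 10: adding a frame reduced faults, as is typical.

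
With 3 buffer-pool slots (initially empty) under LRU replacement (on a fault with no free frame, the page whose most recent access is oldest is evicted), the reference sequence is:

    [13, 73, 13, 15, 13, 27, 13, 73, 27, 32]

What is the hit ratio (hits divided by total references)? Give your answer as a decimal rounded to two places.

0.40

13 -> miss, frames {13}
73 -> miss, frames {13,73}
13 -> hit
15 -> miss, frames {73,13,15}
13 -> hit
27 -> miss, evict 73, frames {15,13,27}
13 -> hit
73 -> miss, evict 15, frames {27,13,73}
27 -> hit
32 -> miss, evict 13, frames {73,27,32}
Hits: 4 of 10 references → 4/10 = 0.4000.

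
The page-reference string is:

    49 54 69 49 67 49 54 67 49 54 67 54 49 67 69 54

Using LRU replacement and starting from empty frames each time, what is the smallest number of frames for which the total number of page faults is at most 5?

f=1: 16 faults
f=2: 14 faults
f=3: 7 faults
f=4: 4 faults
Smallest f with faults ≤ 5 is 4.

4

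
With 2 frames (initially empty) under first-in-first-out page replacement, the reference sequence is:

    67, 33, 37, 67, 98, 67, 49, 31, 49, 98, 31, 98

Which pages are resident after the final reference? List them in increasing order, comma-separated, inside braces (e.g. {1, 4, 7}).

67 → miss, frames [67]
33 → miss, frames [67, 33]
37 → miss, evict 67, frames [33, 37]
67 → miss, evict 33, frames [37, 67]
98 → miss, evict 37, frames [67, 98]
67 → hit
49 → miss, evict 67, frames [98, 49]
31 → miss, evict 98, frames [49, 31]
49 → hit
98 → miss, evict 49, frames [31, 98]
31 → hit
98 → hit

{31, 98}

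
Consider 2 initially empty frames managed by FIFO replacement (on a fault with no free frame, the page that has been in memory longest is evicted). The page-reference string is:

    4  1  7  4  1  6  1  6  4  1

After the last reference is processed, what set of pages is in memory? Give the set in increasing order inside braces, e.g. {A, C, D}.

4: fault, frames (4)
1: fault, frames (4 1)
7: fault, evict 4, frames (1 7)
4: fault, evict 1, frames (7 4)
1: fault, evict 7, frames (4 1)
6: fault, evict 4, frames (1 6)
1: hit
6: hit
4: fault, evict 1, frames (6 4)
1: fault, evict 6, frames (4 1)

{1, 4}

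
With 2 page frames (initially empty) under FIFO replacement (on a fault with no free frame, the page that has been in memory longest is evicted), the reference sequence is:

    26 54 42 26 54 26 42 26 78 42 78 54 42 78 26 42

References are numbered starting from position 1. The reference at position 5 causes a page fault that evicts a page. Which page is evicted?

pos 1: 26 -> miss, frames [26]
pos 2: 54 -> miss, frames [26, 54]
pos 3: 42 -> miss, evict 26, frames [54, 42]
pos 4: 26 -> miss, evict 54, frames [42, 26]
pos 5: 54 -> miss, evict 42, frames [26, 54]
At position 5, page 42 is evicted.

42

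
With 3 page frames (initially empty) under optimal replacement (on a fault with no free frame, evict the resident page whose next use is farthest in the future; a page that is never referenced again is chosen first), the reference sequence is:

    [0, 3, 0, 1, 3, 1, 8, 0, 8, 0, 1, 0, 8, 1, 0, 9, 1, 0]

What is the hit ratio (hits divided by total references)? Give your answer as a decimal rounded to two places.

0 -> miss, frames (0)
3 -> miss, frames (0 3)
0 -> hit
1 -> miss, frames (0 3 1)
3 -> hit
1 -> hit
8 -> miss, evict 3, frames (0 1 8)
0 -> hit
8 -> hit
0 -> hit
1 -> hit
0 -> hit
8 -> hit
1 -> hit
0 -> hit
9 -> miss, evict 8, frames (0 1 9)
1 -> hit
0 -> hit
Hits: 13 of 18 references → 13/18 = 0.7222.

0.72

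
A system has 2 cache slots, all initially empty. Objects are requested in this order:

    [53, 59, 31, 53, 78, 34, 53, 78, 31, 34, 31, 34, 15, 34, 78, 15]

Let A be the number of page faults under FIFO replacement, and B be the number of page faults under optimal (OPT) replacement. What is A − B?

3

Under FIFO: F F F F F F F F F F . . F . F . → 12 faults.
Under OPT: F F F . F F . F F . . . F . F . → 9 faults.
A − B = 12 − 9 = 3.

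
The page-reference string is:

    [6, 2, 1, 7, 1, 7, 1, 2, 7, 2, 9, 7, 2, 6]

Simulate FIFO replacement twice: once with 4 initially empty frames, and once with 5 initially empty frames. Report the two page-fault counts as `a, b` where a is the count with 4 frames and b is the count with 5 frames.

6, 5

4 frames: F F F F . . . . . . F . . F → 6 faults.
5 frames: F F F F . . . . . . F . . . → 5 faults.
5 < 6: adding a frame reduced faults, as is typical.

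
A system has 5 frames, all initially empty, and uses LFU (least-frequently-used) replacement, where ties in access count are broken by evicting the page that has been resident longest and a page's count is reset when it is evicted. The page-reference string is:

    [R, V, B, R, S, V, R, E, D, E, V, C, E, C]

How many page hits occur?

R: miss, frames (R)
V: miss, frames (R V)
B: miss, frames (R V B)
R: hit
S: miss, frames (R V B S)
V: hit
R: hit
E: miss, frames (R V B S E)
D: miss, evict B, frames (R V S E D)
E: hit
V: hit
C: miss, evict S, frames (R V E D C)
E: hit
C: hit
Hits: 7.

7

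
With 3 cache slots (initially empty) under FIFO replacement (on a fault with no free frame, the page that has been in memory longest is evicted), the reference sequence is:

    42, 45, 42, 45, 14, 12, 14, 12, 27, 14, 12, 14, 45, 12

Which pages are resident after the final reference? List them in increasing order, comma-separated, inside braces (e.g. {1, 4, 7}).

42 → fault, frames (42)
45 → fault, frames (42 45)
42 → hit
45 → hit
14 → fault, frames (42 45 14)
12 → fault, evict 42, frames (45 14 12)
14 → hit
12 → hit
27 → fault, evict 45, frames (14 12 27)
14 → hit
12 → hit
14 → hit
45 → fault, evict 14, frames (12 27 45)
12 → hit

{12, 27, 45}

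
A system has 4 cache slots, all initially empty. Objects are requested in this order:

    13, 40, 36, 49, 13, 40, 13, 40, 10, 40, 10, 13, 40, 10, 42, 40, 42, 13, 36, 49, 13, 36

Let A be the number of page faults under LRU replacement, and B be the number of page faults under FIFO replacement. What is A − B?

Under LRU: F F F F . . . . F . . . . . F . . . F F . . → 8 faults.
Under FIFO: F F F F . . . . F . . F F . F . . . F F F . → 11 faults.
A − B = 8 − 11 = -3.

-3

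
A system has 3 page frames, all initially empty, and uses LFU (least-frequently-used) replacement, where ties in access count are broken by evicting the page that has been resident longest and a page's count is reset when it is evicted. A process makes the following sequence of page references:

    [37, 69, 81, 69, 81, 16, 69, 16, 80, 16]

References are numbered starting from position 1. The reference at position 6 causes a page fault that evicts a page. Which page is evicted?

37

pos 1: 37 -> miss, frames (37)
pos 2: 69 -> miss, frames (37 69)
pos 3: 81 -> miss, frames (37 69 81)
pos 4: 69 -> hit
pos 5: 81 -> hit
pos 6: 16 -> miss, evict 37, frames (69 81 16)
At position 6, page 37 is evicted.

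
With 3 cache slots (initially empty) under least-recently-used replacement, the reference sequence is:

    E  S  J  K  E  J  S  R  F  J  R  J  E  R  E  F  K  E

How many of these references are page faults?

E -> miss, frames (E)
S -> miss, frames (E S)
J -> miss, frames (E S J)
K -> miss, evict E, frames (S J K)
E -> miss, evict S, frames (J K E)
J -> hit
S -> miss, evict K, frames (E J S)
R -> miss, evict E, frames (J S R)
F -> miss, evict J, frames (S R F)
J -> miss, evict S, frames (R F J)
R -> hit
J -> hit
E -> miss, evict F, frames (R J E)
R -> hit
E -> hit
F -> miss, evict J, frames (R E F)
K -> miss, evict R, frames (E F K)
E -> hit
Page faults: 12.

12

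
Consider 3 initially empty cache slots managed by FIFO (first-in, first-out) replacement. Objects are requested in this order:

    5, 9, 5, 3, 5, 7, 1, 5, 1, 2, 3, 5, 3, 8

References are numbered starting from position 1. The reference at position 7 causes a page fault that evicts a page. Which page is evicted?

pos 1: 5 → fault, frames (5)
pos 2: 9 → fault, frames (5 9)
pos 3: 5 → hit
pos 4: 3 → fault, frames (5 9 3)
pos 5: 5 → hit
pos 6: 7 → fault, evict 5, frames (9 3 7)
pos 7: 1 → fault, evict 9, frames (3 7 1)
At position 7, page 9 is evicted.

9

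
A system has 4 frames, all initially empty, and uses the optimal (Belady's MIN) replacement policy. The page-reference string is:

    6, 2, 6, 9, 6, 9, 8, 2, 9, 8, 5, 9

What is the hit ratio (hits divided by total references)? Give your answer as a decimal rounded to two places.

6 → fault, frames {6}
2 → fault, frames {6,2}
6 → hit
9 → fault, frames {6,2,9}
6 → hit
9 → hit
8 → fault, frames {6,2,9,8}
2 → hit
9 → hit
8 → hit
5 → fault, evict 8, frames {6,2,9,5}
9 → hit
Hits: 7 of 12 references → 7/12 = 0.5833.

0.58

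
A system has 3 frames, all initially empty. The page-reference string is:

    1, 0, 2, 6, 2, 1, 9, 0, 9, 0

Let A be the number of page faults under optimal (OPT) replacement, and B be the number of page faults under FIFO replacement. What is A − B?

-1

Under OPT: F F F F . . F F . . → 6 faults.
Under FIFO: F F F F . F F F . . → 7 faults.
A − B = 6 − 7 = -1.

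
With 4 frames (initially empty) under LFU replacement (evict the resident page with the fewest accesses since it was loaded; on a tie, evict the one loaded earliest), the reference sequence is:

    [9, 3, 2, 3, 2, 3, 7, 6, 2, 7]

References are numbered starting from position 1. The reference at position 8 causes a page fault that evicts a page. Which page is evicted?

pos 1: 9 → fault, frames [9]
pos 2: 3 → fault, frames [9, 3]
pos 3: 2 → fault, frames [9, 3, 2]
pos 4: 3 → hit
pos 5: 2 → hit
pos 6: 3 → hit
pos 7: 7 → fault, frames [9, 3, 2, 7]
pos 8: 6 → fault, evict 9, frames [3, 2, 7, 6]
At position 8, page 9 is evicted.

9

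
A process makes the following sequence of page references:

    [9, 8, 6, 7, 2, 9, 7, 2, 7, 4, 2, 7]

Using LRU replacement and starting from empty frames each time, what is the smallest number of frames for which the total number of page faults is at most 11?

2

f=1: 12 faults
f=2: 11 faults
f=3: 7 faults
f=4: 7 faults
f=5: 6 faults
f=6: 6 faults
Smallest f with faults ≤ 11 is 2.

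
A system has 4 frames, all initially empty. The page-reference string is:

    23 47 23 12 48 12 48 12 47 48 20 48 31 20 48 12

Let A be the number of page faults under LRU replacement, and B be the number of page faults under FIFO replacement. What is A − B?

Under LRU: F F . F F . . . . . F . F . . F → 7 faults.
Under FIFO: F F . F F . . . . . F . F . . . → 6 faults.
A − B = 7 − 6 = 1.

1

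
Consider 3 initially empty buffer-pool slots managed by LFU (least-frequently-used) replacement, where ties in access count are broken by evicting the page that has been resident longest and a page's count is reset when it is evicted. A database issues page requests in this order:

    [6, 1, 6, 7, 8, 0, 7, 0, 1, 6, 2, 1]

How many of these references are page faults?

6 -> miss, frames {6}
1 -> miss, frames {6,1}
6 -> hit
7 -> miss, frames {6,1,7}
8 -> miss, evict 1, frames {6,7,8}
0 -> miss, evict 7, frames {6,8,0}
7 -> miss, evict 8, frames {6,0,7}
0 -> hit
1 -> miss, evict 7, frames {6,0,1}
6 -> hit
2 -> miss, evict 1, frames {6,0,2}
1 -> miss, evict 2, frames {6,0,1}
Page faults: 9.

9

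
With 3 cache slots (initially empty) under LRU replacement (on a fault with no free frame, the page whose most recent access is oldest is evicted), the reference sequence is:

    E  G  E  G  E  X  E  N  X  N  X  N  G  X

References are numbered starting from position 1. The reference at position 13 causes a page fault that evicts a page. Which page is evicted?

E

pos 1: E -> fault, frames {E}
pos 2: G -> fault, frames {E,G}
pos 3: E -> hit
pos 4: G -> hit
pos 5: E -> hit
pos 6: X -> fault, frames {G,E,X}
pos 7: E -> hit
pos 8: N -> fault, evict G, frames {X,E,N}
pos 9: X -> hit
pos 10: N -> hit
pos 11: X -> hit
pos 12: N -> hit
pos 13: G -> fault, evict E, frames {X,N,G}
At position 13, page E is evicted.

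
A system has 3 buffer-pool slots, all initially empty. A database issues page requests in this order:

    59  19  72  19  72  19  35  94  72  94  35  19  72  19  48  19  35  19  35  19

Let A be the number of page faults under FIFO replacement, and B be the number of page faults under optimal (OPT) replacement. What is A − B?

3

Under FIFO: F F F . . . F F . . . F F . F . F F . . → 10 faults.
Under OPT: F F F . . . F F . . . F . . F . . . . . → 7 faults.
A − B = 10 − 7 = 3.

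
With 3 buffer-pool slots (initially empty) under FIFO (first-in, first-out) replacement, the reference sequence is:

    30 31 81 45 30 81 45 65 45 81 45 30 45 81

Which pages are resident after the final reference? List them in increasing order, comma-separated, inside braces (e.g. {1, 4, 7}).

{30, 45, 81}

30 -> miss, frames {30}
31 -> miss, frames {30,31}
81 -> miss, frames {30,31,81}
45 -> miss, evict 30, frames {31,81,45}
30 -> miss, evict 31, frames {81,45,30}
81 -> hit
45 -> hit
65 -> miss, evict 81, frames {45,30,65}
45 -> hit
81 -> miss, evict 45, frames {30,65,81}
45 -> miss, evict 30, frames {65,81,45}
30 -> miss, evict 65, frames {81,45,30}
45 -> hit
81 -> hit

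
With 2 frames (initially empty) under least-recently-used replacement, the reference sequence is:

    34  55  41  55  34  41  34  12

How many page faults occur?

34 → miss, frames {34}
55 → miss, frames {34,55}
41 → miss, evict 34, frames {55,41}
55 → hit
34 → miss, evict 41, frames {55,34}
41 → miss, evict 55, frames {34,41}
34 → hit
12 → miss, evict 41, frames {34,12}
Page faults: 6.

6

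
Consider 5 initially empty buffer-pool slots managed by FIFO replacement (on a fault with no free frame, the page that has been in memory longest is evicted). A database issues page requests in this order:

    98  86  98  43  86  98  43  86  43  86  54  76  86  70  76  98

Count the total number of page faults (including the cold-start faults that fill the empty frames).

7

98 -> miss, frames (98)
86 -> miss, frames (98 86)
98 -> hit
43 -> miss, frames (98 86 43)
86 -> hit
98 -> hit
43 -> hit
86 -> hit
43 -> hit
86 -> hit
54 -> miss, frames (98 86 43 54)
76 -> miss, frames (98 86 43 54 76)
86 -> hit
70 -> miss, evict 98, frames (86 43 54 76 70)
76 -> hit
98 -> miss, evict 86, frames (43 54 76 70 98)
Page faults: 7.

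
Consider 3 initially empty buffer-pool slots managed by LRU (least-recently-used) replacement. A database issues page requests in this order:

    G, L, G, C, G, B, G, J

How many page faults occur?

5

G: fault, frames (G)
L: fault, frames (G L)
G: hit
C: fault, frames (L G C)
G: hit
B: fault, evict L, frames (C G B)
G: hit
J: fault, evict C, frames (B G J)
Page faults: 5.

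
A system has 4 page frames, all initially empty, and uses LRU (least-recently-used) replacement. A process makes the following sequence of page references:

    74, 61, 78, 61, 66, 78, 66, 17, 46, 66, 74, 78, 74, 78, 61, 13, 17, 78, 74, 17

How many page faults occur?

12

74 → fault, frames (74)
61 → fault, frames (74 61)
78 → fault, frames (74 61 78)
61 → hit
66 → fault, frames (74 78 61 66)
78 → hit
66 → hit
17 → fault, evict 74, frames (61 78 66 17)
46 → fault, evict 61, frames (78 66 17 46)
66 → hit
74 → fault, evict 78, frames (17 46 66 74)
78 → fault, evict 17, frames (46 66 74 78)
74 → hit
78 → hit
61 → fault, evict 46, frames (66 74 78 61)
13 → fault, evict 66, frames (74 78 61 13)
17 → fault, evict 74, frames (78 61 13 17)
78 → hit
74 → fault, evict 61, frames (13 17 78 74)
17 → hit
Page faults: 12.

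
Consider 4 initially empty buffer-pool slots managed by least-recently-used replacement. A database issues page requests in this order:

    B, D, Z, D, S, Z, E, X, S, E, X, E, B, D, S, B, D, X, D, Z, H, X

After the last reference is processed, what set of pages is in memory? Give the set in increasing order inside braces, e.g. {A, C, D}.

{D, H, X, Z}

B -> miss, frames [B]
D -> miss, frames [B, D]
Z -> miss, frames [B, D, Z]
D -> hit
S -> miss, frames [B, Z, D, S]
Z -> hit
E -> miss, evict B, frames [D, S, Z, E]
X -> miss, evict D, frames [S, Z, E, X]
S -> hit
E -> hit
X -> hit
E -> hit
B -> miss, evict Z, frames [S, X, E, B]
D -> miss, evict S, frames [X, E, B, D]
S -> miss, evict X, frames [E, B, D, S]
B -> hit
D -> hit
X -> miss, evict E, frames [S, B, D, X]
D -> hit
Z -> miss, evict S, frames [B, X, D, Z]
H -> miss, evict B, frames [X, D, Z, H]
X -> hit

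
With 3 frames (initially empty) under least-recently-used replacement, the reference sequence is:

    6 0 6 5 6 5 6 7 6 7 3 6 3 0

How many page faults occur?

6

6: fault, frames [6]
0: fault, frames [6, 0]
6: hit
5: fault, frames [0, 6, 5]
6: hit
5: hit
6: hit
7: fault, evict 0, frames [5, 6, 7]
6: hit
7: hit
3: fault, evict 5, frames [6, 7, 3]
6: hit
3: hit
0: fault, evict 7, frames [6, 3, 0]
Page faults: 6.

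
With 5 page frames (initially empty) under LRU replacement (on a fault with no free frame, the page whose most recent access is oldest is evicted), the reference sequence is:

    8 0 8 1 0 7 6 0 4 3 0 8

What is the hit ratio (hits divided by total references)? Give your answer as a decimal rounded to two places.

0.33

8 → miss, frames [8]
0 → miss, frames [8, 0]
8 → hit
1 → miss, frames [0, 8, 1]
0 → hit
7 → miss, frames [8, 1, 0, 7]
6 → miss, frames [8, 1, 0, 7, 6]
0 → hit
4 → miss, evict 8, frames [1, 7, 6, 0, 4]
3 → miss, evict 1, frames [7, 6, 0, 4, 3]
0 → hit
8 → miss, evict 7, frames [6, 4, 3, 0, 8]
Hits: 4 of 12 references → 4/12 = 0.3333.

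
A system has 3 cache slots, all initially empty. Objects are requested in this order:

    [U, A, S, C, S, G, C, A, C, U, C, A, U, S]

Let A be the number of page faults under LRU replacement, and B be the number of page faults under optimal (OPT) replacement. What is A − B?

Under LRU: F F F F . F . F . F . . . F → 8 faults.
Under OPT: F F F F . F . . . F . . . F → 7 faults.
A − B = 8 − 7 = 1.

1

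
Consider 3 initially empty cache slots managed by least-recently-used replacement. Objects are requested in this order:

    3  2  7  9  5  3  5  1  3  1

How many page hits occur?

3: miss, frames (3)
2: miss, frames (3 2)
7: miss, frames (3 2 7)
9: miss, evict 3, frames (2 7 9)
5: miss, evict 2, frames (7 9 5)
3: miss, evict 7, frames (9 5 3)
5: hit
1: miss, evict 9, frames (3 5 1)
3: hit
1: hit
Hits: 3.

3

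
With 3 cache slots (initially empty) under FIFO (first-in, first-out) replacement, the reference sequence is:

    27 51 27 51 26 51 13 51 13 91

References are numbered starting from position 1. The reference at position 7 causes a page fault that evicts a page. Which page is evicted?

27

pos 1: 27: miss, frames (27)
pos 2: 51: miss, frames (27 51)
pos 3: 27: hit
pos 4: 51: hit
pos 5: 26: miss, frames (27 51 26)
pos 6: 51: hit
pos 7: 13: miss, evict 27, frames (51 26 13)
At position 7, page 27 is evicted.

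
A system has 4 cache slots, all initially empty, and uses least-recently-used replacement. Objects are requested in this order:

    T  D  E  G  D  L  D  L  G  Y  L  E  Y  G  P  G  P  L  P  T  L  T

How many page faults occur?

10

T: miss, frames {T}
D: miss, frames {T,D}
E: miss, frames {T,D,E}
G: miss, frames {T,D,E,G}
D: hit
L: miss, evict T, frames {E,G,D,L}
D: hit
L: hit
G: hit
Y: miss, evict E, frames {D,L,G,Y}
L: hit
E: miss, evict D, frames {G,Y,L,E}
Y: hit
G: hit
P: miss, evict L, frames {E,Y,G,P}
G: hit
P: hit
L: miss, evict E, frames {Y,G,P,L}
P: hit
T: miss, evict Y, frames {G,L,P,T}
L: hit
T: hit
Page faults: 10.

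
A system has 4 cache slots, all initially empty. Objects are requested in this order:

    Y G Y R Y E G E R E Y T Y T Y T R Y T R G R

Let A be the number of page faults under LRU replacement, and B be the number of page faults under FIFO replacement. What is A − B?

Under LRU: F F . F . F . . . . . F . . . . . . . . F . → 6 faults.
Under FIFO: F F . F . F . . . . . F F . . . . . . . F F → 8 faults.
A − B = 6 − 8 = -2.

-2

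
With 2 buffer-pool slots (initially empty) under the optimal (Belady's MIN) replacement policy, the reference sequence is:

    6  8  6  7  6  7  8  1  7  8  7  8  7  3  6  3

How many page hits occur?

8

6 -> fault, frames {6}
8 -> fault, frames {6,8}
6 -> hit
7 -> fault, evict 8, frames {6,7}
6 -> hit
7 -> hit
8 -> fault, evict 6, frames {7,8}
1 -> fault, evict 8, frames {7,1}
7 -> hit
8 -> fault, evict 1, frames {7,8}
7 -> hit
8 -> hit
7 -> hit
3 -> fault, evict 8, frames {7,3}
6 -> fault, evict 7, frames {3,6}
3 -> hit
Hits: 8.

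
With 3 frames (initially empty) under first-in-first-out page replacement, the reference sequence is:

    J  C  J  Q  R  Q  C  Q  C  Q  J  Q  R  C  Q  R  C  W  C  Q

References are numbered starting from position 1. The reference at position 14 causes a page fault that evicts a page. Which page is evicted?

Q

pos 1: J -> miss, frames (J)
pos 2: C -> miss, frames (J C)
pos 3: J -> hit
pos 4: Q -> miss, frames (J C Q)
pos 5: R -> miss, evict J, frames (C Q R)
pos 6: Q -> hit
pos 7: C -> hit
pos 8: Q -> hit
pos 9: C -> hit
pos 10: Q -> hit
pos 11: J -> miss, evict C, frames (Q R J)
pos 12: Q -> hit
pos 13: R -> hit
pos 14: C -> miss, evict Q, frames (R J C)
At position 14, page Q is evicted.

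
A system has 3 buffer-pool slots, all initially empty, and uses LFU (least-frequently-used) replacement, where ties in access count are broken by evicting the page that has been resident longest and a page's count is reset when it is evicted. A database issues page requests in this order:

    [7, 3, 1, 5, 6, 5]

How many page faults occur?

5

7 → miss, frames {7}
3 → miss, frames {7,3}
1 → miss, frames {7,3,1}
5 → miss, evict 7, frames {3,1,5}
6 → miss, evict 3, frames {1,5,6}
5 → hit
Page faults: 5.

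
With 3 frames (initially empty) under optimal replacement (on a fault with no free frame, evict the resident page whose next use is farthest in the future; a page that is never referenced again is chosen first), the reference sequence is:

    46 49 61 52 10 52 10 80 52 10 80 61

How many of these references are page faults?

46: miss, frames (46)
49: miss, frames (46 49)
61: miss, frames (46 49 61)
52: miss, evict 49, frames (46 61 52)
10: miss, evict 46, frames (61 52 10)
52: hit
10: hit
80: miss, evict 61, frames (52 10 80)
52: hit
10: hit
80: hit
61: miss, evict 80, frames (52 10 61)
Page faults: 7.

7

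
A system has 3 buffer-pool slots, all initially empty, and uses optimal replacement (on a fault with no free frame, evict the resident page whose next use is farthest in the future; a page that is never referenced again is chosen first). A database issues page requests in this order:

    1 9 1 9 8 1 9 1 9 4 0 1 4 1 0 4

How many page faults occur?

1 → miss, frames {1}
9 → miss, frames {1,9}
1 → hit
9 → hit
8 → miss, frames {1,9,8}
1 → hit
9 → hit
1 → hit
9 → hit
4 → miss, evict 8, frames {1,9,4}
0 → miss, evict 9, frames {1,4,0}
1 → hit
4 → hit
1 → hit
0 → hit
4 → hit
Page faults: 5.

5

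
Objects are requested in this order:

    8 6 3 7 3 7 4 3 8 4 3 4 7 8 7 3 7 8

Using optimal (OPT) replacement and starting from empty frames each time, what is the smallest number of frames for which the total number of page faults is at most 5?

f=1: 18 faults
f=2: 11 faults
f=3: 6 faults
f=4: 5 faults
f=5: 5 faults
Smallest f with faults ≤ 5 is 4.

4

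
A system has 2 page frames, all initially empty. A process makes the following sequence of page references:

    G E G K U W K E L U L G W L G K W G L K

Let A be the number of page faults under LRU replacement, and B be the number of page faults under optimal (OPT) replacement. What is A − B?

Under LRU: F F . F F F F F F F . F F F F F F F F F → 18 faults.
Under OPT: F F . F F F . F F F . F F . F F . F F . → 14 faults.
A − B = 18 − 14 = 4.

4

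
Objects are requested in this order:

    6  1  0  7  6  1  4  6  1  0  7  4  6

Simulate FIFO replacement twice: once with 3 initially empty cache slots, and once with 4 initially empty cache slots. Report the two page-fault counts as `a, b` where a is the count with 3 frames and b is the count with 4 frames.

10, 11

3 frames: F F F F F F F . . F F . F → 10 faults.
4 frames: F F F F . . F F F F F F F → 11 faults.
11 > 10: adding a frame increased faults — Belady's anomaly.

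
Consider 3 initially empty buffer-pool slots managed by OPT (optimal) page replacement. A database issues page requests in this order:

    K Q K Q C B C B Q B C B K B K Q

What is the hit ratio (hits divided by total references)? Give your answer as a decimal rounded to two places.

K → miss, frames (K)
Q → miss, frames (K Q)
K → hit
Q → hit
C → miss, frames (K Q C)
B → miss, evict K, frames (Q C B)
C → hit
B → hit
Q → hit
B → hit
C → hit
B → hit
K → miss, evict C, frames (Q B K)
B → hit
K → hit
Q → hit
Hits: 11 of 16 references → 11/16 = 0.6875.

0.69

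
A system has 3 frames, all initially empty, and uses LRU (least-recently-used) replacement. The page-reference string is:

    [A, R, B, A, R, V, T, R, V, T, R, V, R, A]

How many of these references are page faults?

6

A -> miss, frames {A}
R -> miss, frames {A,R}
B -> miss, frames {A,R,B}
A -> hit
R -> hit
V -> miss, evict B, frames {A,R,V}
T -> miss, evict A, frames {R,V,T}
R -> hit
V -> hit
T -> hit
R -> hit
V -> hit
R -> hit
A -> miss, evict T, frames {V,R,A}
Page faults: 6.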